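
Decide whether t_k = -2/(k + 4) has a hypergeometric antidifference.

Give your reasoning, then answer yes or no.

Ratio r(k) = (k + 4)/(k + 5).
Normal form (A,B,C) = (k + 4, k + 5, 1).
Key eq: (k + 4)·f(k+1) = (k + 4)·f(k) + (1).
Degrees (1,1,0) ⇒ d ≤ 0.
Put f(k) = c0: A·f(k+1) − B(k−1)·f(k) − C = -1; need -1 = 0 — inconsistent ⇒ no f, not summable.

No. Not Gosper-summable.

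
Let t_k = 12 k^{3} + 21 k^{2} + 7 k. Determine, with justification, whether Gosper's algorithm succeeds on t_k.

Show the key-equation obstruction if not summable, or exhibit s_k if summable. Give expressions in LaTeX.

t_(k+1)/t_k = (12*k**3 + 57*k**2 + 85*k + 40)/(k*(12*k**2 + 21*k + 7)).
A = 1, B = 1, C = k**3 + 7*k**2/4 + 7*k/12.
Key eq: (1)·f(k+1) = (1)·f(k) + (k**3 + 7*k**2/4 + 7*k/12).
Bound: deg f ≤ 4.
Solving with deg f ≤ 4: f(k) = k**2*(k - 1)*(3*k + 4)/12.
Then R = B(k−1)f/C = k*(k - 1)*(3*k + 4)/(12*k**2 + 21*k + 7), so s_k = R(k)·t_k = k**2*(3*k**2 + k - 4).
Check: Δs_k = k*(12*k**2 + 21*k + 7). ✓

Yes. s_k = k^{2} \left(3 k^{2} + k - 4\right).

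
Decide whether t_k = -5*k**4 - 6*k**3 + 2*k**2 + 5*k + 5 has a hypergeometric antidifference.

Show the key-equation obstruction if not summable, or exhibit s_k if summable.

Yes. s_k = k*(-k**4 + k**3 + 2*k**2 + 3).

r(k) = (5*k**4 + 26*k**3 + 46*k**2 + 29*k - 1)/(5*k**4 + 6*k**3 - 2*k**2 - 5*k - 5) after simplifying.
Take A(k)=1, B(k)=1, C(k)=k**4 + 6*k**3/5 - 2*k**2/5 - k - 1.
f must satisfy (1)·f(k+1) − (1)·f(k) = k**4 + 6*k**3/5 - 2*k**2/5 - k - 1.
d = 5 from the (0,0,4) case.
Match coefficients ⇒ f(k) = k*(k**4 - k**3 - 2*k**2 - 3)/5.
R(k) = B(k−1)·f(k)/C(k) = k*(k**4 - k**3 - 2*k**2 - 3)/(5*k**4 + 6*k**3 - 2*k**2 - 5*k - 5); s_k = R·t_k = k*(-k**4 + k**3 + 2*k**2 + 3).
s_(k+1) − s_k = -5*k**4 - 6*k**3 + 2*k**2 + 5*k + 5 = t_k.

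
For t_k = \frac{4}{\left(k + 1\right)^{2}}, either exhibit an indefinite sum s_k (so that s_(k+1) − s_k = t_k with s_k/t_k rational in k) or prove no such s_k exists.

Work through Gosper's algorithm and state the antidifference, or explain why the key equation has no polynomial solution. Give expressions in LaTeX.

none — t_k is not Gosper-summable

Step 1: r(k) = (k + 1)**2/(k + 2)**2.
Factor: A=k**2 + 2*k + 1; B=k**2 + 4*k + 4; C=1.
Set up (k**2 + 2*k + 1)·f(k+1) − (k**2 + 2*k + 1)·f(k) − (1) = 0.
From deg A=2, deg B=2, deg C=0: d=0.
Put f(k) = c0: A·f(k+1) − B(k−1)·f(k) − C = -1; need -1 = 0 — inconsistent ⇒ no f, not summable.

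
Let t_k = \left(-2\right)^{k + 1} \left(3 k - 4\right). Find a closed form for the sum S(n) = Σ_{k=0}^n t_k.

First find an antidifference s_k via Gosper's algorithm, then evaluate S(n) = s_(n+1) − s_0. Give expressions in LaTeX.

The ratio is 2*(1 - 3*k)/(3*k - 4).
Gosper form: A/B · C(k+1)/C(k) with A=-2, B=1, C=k - 4/3.
Set up (-2)·f(k+1) − (1)·f(k) − (k - 4/3) = 0.
From deg A=0, deg B=0, deg C=1: d=1.
Match coefficients ⇒ f(k) = -(k - 2)/3.
Then R = B(k−1)f/C = -(k - 2)/(3*k - 4), so s_k = R(k)·t_k = (-2)**(k + 1)*(2 - k).
s_(k+1) − s_k = (-2)**(k + 1)*(3*k - 4) = t_k.
Telescope: S(n) = s_(n+1) − s_(0) = (-2)**(n + 2)*(1 - n) − (-4) = -4*(-2)**n*n + 4*(-2)**n + 4.

S(n) = - 4 \left(-2\right)^{n} n + 4 \left(-2\right)^{n} + 4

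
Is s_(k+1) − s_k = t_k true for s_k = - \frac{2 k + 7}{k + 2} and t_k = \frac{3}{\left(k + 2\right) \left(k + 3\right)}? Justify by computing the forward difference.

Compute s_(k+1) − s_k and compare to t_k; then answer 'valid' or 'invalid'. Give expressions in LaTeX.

s_(k+1) = (-2*k - 9)/(k + 3)
s_(k+1) − s_k = 3/(k**2 + 5*k + 6)
(s_(k+1) − s_k) − t_k = 0

valid (s_(k+1) − s_k reduces to t_k)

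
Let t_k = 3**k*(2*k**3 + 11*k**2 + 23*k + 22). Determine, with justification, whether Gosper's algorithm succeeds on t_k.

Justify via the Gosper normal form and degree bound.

Yes. s_k = 3**k*(k**3 + k**2 + 4*k + 2).

t_(k+1)/t_k = 3*(2*k**3 + 17*k**2 + 51*k + 58)/(2*k**3 + 11*k**2 + 23*k + 22).
Factor: A=3; B=1; C=k**3 + 11*k**2/2 + 23*k/2 + 11.
Key eq: (3)·f(k+1) = (1)·f(k) + (k**3 + 11*k**2/2 + 23*k/2 + 11).
deg f ≤ 3 (via 0,0,3).
Solving with deg f ≤ 3: f(k) = (k**3 + k**2 + 4*k + 2)/2.
Get s_k = R·t_k = 3**k*(k**3 + k**2 + 4*k + 2) with R(k) = B(k−1)f(k)/C(k) = (k**3 + k**2 + 4*k + 2)/(2*k**3 + 11*k**2 + 23*k + 22).
Verify: 3**k*(2*k**3 + 11*k**2 + 23*k + 22) matches t_k.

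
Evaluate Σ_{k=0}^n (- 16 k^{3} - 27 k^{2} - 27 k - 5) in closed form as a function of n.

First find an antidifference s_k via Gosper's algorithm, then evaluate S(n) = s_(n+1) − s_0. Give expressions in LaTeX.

The ratio is (16*k**3 + 75*k**2 + 129*k + 75)/(16*k**3 + 27*k**2 + 27*k + 5).
Normal form (A,B,C) = (1, 1, k**3 + 27*k**2/16 + 27*k/16 + 5/16).
Key eq: (1)·f(k+1) = (1)·f(k) + (k**3 + 27*k**2/16 + 27*k/16 + 5/16).
Degrees (0,0,3) ⇒ d ≤ 4.
Match coefficients ⇒ f(k) = k*(4*k**3 + k**2 + 4*k - 4)/16.
R(k) = B(k−1)·f(k)/C(k) = k*(4*k**3 + k**2 + 4*k - 4)/(16*k**3 + 27*k**2 + 27*k + 5); s_k = R·t_k = k*(-4*k**3 - k**2 - 4*k + 4).
Check: Δs_k = -16*k**3 - 27*k**2 - 27*k - 5. ✓
Evaluate: s_(n+1) = -4*n**4 - 17*n**3 - 31*n**2 - 23*n - 5; subtract s_(0) = 0 ⇒ S(n) = -4*n**4 - 17*n**3 - 31*n**2 - 23*n - 5.

S(n) = - 4 n^{4} - 17 n^{3} - 31 n^{2} - 23 n - 5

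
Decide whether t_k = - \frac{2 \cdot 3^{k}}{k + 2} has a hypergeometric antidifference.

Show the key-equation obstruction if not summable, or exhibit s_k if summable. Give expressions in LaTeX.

Step 1: r(k) = 3*(k + 2)/(k + 3).
Factor: A=3*k + 6; B=k + 3; C=1.
Solve (3*k + 6)·f(k+1) − (k + 2)·f(k) = 1.
Bound: deg f ≤ -1.
Negative degree bound (-1): no f exists, t_k not Gosper-summable.

No — t_k has no hypergeometric antidifference.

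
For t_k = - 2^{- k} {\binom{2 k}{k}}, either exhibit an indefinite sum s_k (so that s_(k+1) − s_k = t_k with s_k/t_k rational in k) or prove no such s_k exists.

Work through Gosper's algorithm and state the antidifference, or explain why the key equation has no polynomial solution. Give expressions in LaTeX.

no hypergeometric antidifference exists

r(k) = (2*k + 1)/(k + 1) after simplifying.
So A=2*k + 1 and B=k + 1, with C=1.
Need (2*k + 1)·f(k+1) − (k)·f(k) = 1.
deg f ≤ -1 (via 1,1,0).
d = -1 < 0 ⇒ no nonzero polynomial f; not summable.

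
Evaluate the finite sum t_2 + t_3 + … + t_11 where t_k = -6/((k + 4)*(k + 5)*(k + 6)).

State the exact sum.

Step 1: r(k) = (k + 4)/(k + 7).
So A=k + 4 and B=k + 7, with C=1.
Need (k + 4)·f(k+1) − (k + 6)·f(k) = 1.
deg f ≤ 2 (via 1,1,0).
Match coefficients ⇒ f(k) = k*(k + 9)/40.
R(k) = B(k−1)·f(k)/C(k) = k*(k + 6)*(k + 9)/40; s_k = R·t_k = 3*k*(-k - 9)/(20*(k + 4)*(k + 5)).
Δs = -6/(k**3 + 15*k**2 + 74*k + 120), as required.
Sum = s_(12) − s_(2); s_(12) = -189/1360, s_(2) = -11/140 ⇒ -115/1904.

Σ = -115/1904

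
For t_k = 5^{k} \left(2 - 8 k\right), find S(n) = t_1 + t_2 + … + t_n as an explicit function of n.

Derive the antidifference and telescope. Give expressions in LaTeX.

S(n) = - 10 \cdot 5^{n} n + 5 \cdot 5^{n} - 5

Compute t_(k+1)/t_k: get 5*(4*k + 3)/(4*k - 1).
Normal form (A,B,C) = (5, 1, k - 1/4).
Need (5)·f(k+1) − (1)·f(k) = k - 1/4.
deg f ≤ 1 (via 0,0,1).
Coefficient equations give f(k) = (2*k - 3)/8.
Get s_k = R·t_k = 5**k*(3 - 2*k) with R(k) = B(k−1)f(k)/C(k) = (2*k - 3)/(2*(4*k - 1)).
Verify: 5**k*(2 - 8*k) matches t_k.
s_(n+1) = 5**(n + 1)*(1 - 2*n) and s_(1) = 5, so S(n) = -10*5**n*n + 5*5**n - 5.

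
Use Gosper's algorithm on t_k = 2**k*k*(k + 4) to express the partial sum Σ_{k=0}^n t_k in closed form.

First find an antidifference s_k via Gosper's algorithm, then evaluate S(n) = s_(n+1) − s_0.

S(n) = 2*2**n*n**2 + 4*2**n*n - 2*2**n + 2

t_(k+1)/t_k = 2*(k + 1)*(k + 5)/(k*(k + 4)).
Gosper form: A/B · C(k+1)/C(k) with A=2, B=1, C=k**2 + 4*k.
Key eq: (2)·f(k+1) = (1)·f(k) + (k**2 + 4*k).
From deg A=0, deg B=0, deg C=2: d=2.
Solve for f: f(k) = k**2 - 2 (degree 2 ≤ 2).
Then R = B(k−1)f/C = (k**2 - 2)/(k*(k + 4)), so s_k = R(k)·t_k = 2**k*(k**2 - 2).
s_(k+1) − s_k = 2**k*k*(k + 4) = t_k.
Telescope: S(n) = s_(n+1) − s_(0) = 2**(n + 1)*(n**2 + 2*n - 1) − (-2) = 2*2**n*n**2 + 4*2**n*n - 2*2**n + 2.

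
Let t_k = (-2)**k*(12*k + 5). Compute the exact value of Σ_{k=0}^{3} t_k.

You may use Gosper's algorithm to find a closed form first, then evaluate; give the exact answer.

Σ = -241

t_(k+1)/t_k = 2*(-12*k - 17)/(12*k + 5).
Factor: A=-2; B=1; C=k + 5/12.
Set up (-2)·f(k+1) − (1)·f(k) − (k + 5/12) = 0.
deg f ≤ 1 (via 0,0,1).
A polynomial solution: f(k) = -(4*k - 1)/12.
So s_k = (B(k−1)f/C)·t_k = (-(4*k - 1)/(12*k + 5))·t_k = (-2)**k*(1 - 4*k).
Check: Δs_k = (-2)**k*(12*k + 5). ✓
Σ_(k=0)^(3) t_k = s_(4) − s_(0) = -240 − (1) = -241.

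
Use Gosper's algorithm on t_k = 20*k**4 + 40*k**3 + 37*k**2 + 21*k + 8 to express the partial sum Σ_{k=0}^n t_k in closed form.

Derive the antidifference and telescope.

S(n) = 4*n**5 + 20*n**4 + 39*n**3 + 39*n**2 + 24*n + 8

Compute t_(k+1)/t_k: get (20*k**4 + 120*k**3 + 277*k**2 + 295*k + 126)/(20*k**4 + 40*k**3 + 37*k**2 + 21*k + 8).
Take A(k)=1, B(k)=1, C(k)=k**4 + 2*k**3 + 37*k**2/20 + 21*k/20 + 2/5.
Solve (1)·f(k+1) − (1)·f(k) = k**4 + 2*k**3 + 37*k**2/20 + 21*k/20 + 2/5.
Bound: deg f ≤ 5.
A polynomial solution: f(k) = k*(4*k**4 - k**2 + 2*k + 3)/20.
R(k) = B(k−1)·f(k)/C(k) = k*(4*k**4 - k**2 + 2*k + 3)/(20*k**4 + 40*k**3 + 37*k**2 + 21*k + 8); s_k = R·t_k = k*(4*k**4 - k**2 + 2*k + 3).
Verify: 20*k**4 + 40*k**3 + 37*k**2 + 21*k + 8 matches t_k.
s_(n+1) = 4*n**5 + 20*n**4 + 39*n**3 + 39*n**2 + 24*n + 8 and s_(0) = 0, so S(n) = 4*n**5 + 20*n**4 + 39*n**3 + 39*n**2 + 24*n + 8.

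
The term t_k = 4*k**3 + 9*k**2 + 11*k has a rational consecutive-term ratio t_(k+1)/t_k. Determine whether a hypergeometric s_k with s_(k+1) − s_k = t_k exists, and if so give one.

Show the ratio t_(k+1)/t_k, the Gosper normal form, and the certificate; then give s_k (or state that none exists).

s_k = k*(k**3 + k**2 + 2*k - 4)

Ratio r(k) = (4*k**3 + 21*k**2 + 41*k + 24)/(k*(4*k**2 + 9*k + 11)).
A = 1, B = 1, C = k**3 + 9*k**2/4 + 11*k/4.
f must satisfy (1)·f(k+1) − (1)·f(k) = k**3 + 9*k**2/4 + 11*k/4.
d = 4 from the (0,0,3) case.
Coefficient equations give f(k) = k*(k - 1)*(k**2 + 2*k + 4)/4.
So s_k = (B(k−1)f/C)·t_k = ((k - 1)*(k**2 + 2*k + 4)/(4*k**2 + 9*k + 11))·t_k = k*(k**3 + k**2 + 2*k - 4).
Δs = k*(4*k**2 + 9*k + 11), as required.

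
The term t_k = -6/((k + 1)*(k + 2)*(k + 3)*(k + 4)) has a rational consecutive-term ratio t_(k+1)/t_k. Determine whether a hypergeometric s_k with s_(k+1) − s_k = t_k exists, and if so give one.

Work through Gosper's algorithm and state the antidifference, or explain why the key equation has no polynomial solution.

Ratio r(k) = (k + 1)/(k + 5).
Take A(k)=k + 1, B(k)=k + 5, C(k)=1.
f must satisfy (k + 1)·f(k+1) − (k + 4)·f(k) = 1.
Degrees (1,1,0) ⇒ d ≤ 3.
Match coefficients ⇒ f(k) = k*(k**2 + 6*k + 11)/18.
Then R = B(k−1)f/C = k*(k + 4)*(k**2 + 6*k + 11)/18, so s_k = R(k)·t_k = k*(-k**2 - 6*k - 11)/(3*(k + 1)*(k + 2)*(k + 3)).
s_(k+1) − s_k = -6/(k**4 + 10*k**3 + 35*k**2 + 50*k + 24) = t_k.

s_k = k*(-k**2 - 6*k - 11)/(3*(k + 1)*(k + 2)*(k + 3))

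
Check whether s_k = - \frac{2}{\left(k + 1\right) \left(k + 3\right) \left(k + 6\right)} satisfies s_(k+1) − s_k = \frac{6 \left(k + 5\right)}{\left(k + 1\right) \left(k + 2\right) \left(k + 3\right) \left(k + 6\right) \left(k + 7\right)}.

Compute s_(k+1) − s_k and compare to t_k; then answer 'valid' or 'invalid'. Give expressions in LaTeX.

Invalid: residual \frac{4 \left(- 2 k - 11\right)}{k^{6} + 23 k^{5} + 207 k^{4} + 925 k^{3} + 2144 k^{2} + 2412 k + 1008} ≠ 0.

s_(k+1) = -2/((k + 2)*(k + 4)*(k + 7))
s_(k+1) − s_k = 2*(3*k**2 + 23*k + 38)/(k**6 + 23*k**5 + 207*k**4 + 925*k**3 + 2144*k**2 + 2412*k + 1008)
(s_(k+1) − s_k) − t_k = 4*(-2*k - 11)/(k**6 + 23*k**5 + 207*k**4 + 925*k**3 + 2144*k**2 + 2412*k + 1008)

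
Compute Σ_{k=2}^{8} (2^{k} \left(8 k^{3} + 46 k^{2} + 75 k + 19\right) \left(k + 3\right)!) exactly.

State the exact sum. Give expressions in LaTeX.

Σ = 80932110328800

t_(k+1)/t_k = 2*(8*k**4 + 102*k**3 + 471*k**2 + 912*k + 592)/(8*k**3 + 46*k**2 + 75*k + 19).
Normal form (A,B,C) = (2*k + 8, 1, k**3 + 23*k**2/4 + 75*k/8 + 19/8).
Solve (2*k + 8)·f(k+1) − (1)·f(k) = k**3 + 23*k**2/4 + 75*k/8 + 19/8.
Degrees (1,0,3) ⇒ d ≤ 2.
Solve for f: f(k) = (k + 1)*(4*k - 3)/8 (degree 2 ≤ 2).
So s_k = (B(k−1)f/C)·t_k = ((k + 1)*(4*k - 3)/(8*k**3 + 46*k**2 + 75*k + 19))·t_k = 2**k*(k + 1)*(4*k - 3)*factorial(k + 3).
Check: Δs_k = 2**k*(8*k**3 + 46*k**2 + 75*k + 19)*factorial(k + 3). ✓
Telescoping: Σ = s_(9) − s_(2) = 80932110336000 − (7200) = 80932110328800.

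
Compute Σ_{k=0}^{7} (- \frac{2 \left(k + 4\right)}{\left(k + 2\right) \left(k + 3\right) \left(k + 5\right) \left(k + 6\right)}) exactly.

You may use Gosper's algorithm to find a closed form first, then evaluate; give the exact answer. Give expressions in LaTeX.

Ratio r(k) = (k + 2)*(k + 5)**2/((k + 4)**2*(k + 7)).
Take A(k)=k + 2, B(k)=k + 7, C(k)=k**2 + 8*k + 16.
f must satisfy (k + 2)·f(k+1) − (k + 6)·f(k) = k**2 + 8*k + 16.
Bound: deg f ≤ 4.
Coefficient equations give f(k) = k*(k + 3)*(k + 4)*(k + 7)/20.
Then R = B(k−1)f/C = k*(k + 3)*(k + 6)*(k + 7)/(20*(k + 4)), so s_k = R(k)·t_k = k*(-k - 7)/(10*(k**2 + 7*k + 10)).
Check: Δs_k = 2*(-k - 4)/(k**4 + 16*k**3 + 91*k**2 + 216*k + 180). ✓
Telescoping: Σ = s_(8) − s_(0) = -6/65 − (0) = -6/65.

Σ = -6/65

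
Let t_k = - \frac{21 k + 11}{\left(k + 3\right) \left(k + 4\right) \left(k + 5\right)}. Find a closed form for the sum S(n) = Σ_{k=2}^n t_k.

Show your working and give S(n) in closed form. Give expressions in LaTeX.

S(n) = \frac{- 79 n^{2} - 81 n + 160}{30 \left(n^{2} + 9 n + 20\right)}

r(k) = (k + 3)*(21*k + 32)/((k + 6)*(21*k + 11)) after simplifying.
Factor: A=k + 3; B=k + 6; C=k + 11/21.
Need (k + 3)·f(k+1) − (k + 5)·f(k) = k + 11/21.
d = 2 from the (1,1,1) case.
A polynomial solution: f(k) = k*(37*k + 7)/252.
Certificate R = B(k−1)f/C = k*(k + 5)*(37*k + 7)/(12*(21*k + 11)) gives s_k = k*(-37*k - 7)/(12*(k + 3)*(k + 4)).
Verify: (-21*k - 11)/(k**3 + 12*k**2 + 47*k + 60) matches t_k.
Σ_(k=2)^n t_k = s_(n+1) − s_(2) = ((-37*n**2 - 81*n - 44)/(12*(n**2 + 9*n + 20))) − (-9/20), i.e. (-79*n**2 - 81*n + 160)/(30*(n**2 + 9*n + 20)).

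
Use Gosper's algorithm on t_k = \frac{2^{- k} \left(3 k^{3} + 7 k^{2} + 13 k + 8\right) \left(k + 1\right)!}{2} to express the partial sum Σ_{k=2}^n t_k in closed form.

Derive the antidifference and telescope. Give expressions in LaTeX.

r(k) = (3*k**4 + 22*k**3 + 68*k**2 + 103*k + 62)/(2*(3*k**3 + 7*k**2 + 13*k + 8)) after simplifying.
Factor: A=k/2 + 1; B=1; C=k**3 + 7*k**2/3 + 13*k/3 + 8/3.
f must satisfy (k/2 + 1)·f(k+1) − (1)·f(k) = k**3 + 7*k**2/3 + 13*k/3 + 8/3.
Degrees (1,0,3) ⇒ d ≤ 2.
Solve for f: f(k) = 2*(3*k**2 + k - 3)/3 (degree 2 ≤ 2).
R(k) = B(k−1)·f(k)/C(k) = 2*(3*k**2 + k - 3)/(3*k**3 + 7*k**2 + 13*k + 8); s_k = R·t_k = (3*k**2 + k - 3)*factorial(k + 1)/2**k.
Δs = (3*k**3 + 7*k**2 + 13*k + 8)*factorial(k + 1)/(2*2**k), as required.
Telescope: S(n) = s_(n+1) − s_(2) = 2**(-n - 1)*(3*n**2 + 7*n + 1)*factorial(n + 2) − (33/2) = 2**(-n - 1)*(-33*2**n + 3*n**4*factorial(n) + 16*n**3*factorial(n) + 28*n**2*factorial(n) + 17*n*factorial(n) + 2*factorial(n)).

S(n) = 2^{- n - 1} \left(- 33 \cdot 2^{n} + 3 n^{4} n! + 16 n^{3} n! + 28 n^{2} n! + 17 n n! + 2 n!\right)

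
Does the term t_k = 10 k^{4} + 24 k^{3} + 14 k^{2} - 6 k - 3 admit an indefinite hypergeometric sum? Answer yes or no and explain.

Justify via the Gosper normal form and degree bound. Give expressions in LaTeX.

Step 1: r(k) = (10*k**4 + 64*k**3 + 146*k**2 + 134*k + 39)/(10*k**4 + 24*k**3 + 14*k**2 - 6*k - 3).
Take A(k)=1, B(k)=1, C(k)=k**4 + 12*k**3/5 + 7*k**2/5 - 3*k/5 - 3/10.
Key eq: (1)·f(k+1) = (1)·f(k) + (k**4 + 12*k**3/5 + 7*k**2/5 - 3*k/5 - 3/10).
Degrees (0,0,4) ⇒ d ≤ 5.
Solving with deg f ≤ 5: f(k) = k*(2*k**4 + k**3 - 4*k**2 - 4*k + 2)/10.
Then R = B(k−1)f/C = k*(2*k**4 + k**3 - 4*k**2 - 4*k + 2)/(10*k**4 + 24*k**3 + 14*k**2 - 6*k - 3), so s_k = R(k)·t_k = k*(2*k**4 + k**3 - 4*k**2 - 4*k + 2).
s_(k+1) − s_k = 10*k**4 + 24*k**3 + 14*k**2 - 6*k - 3 = t_k.

Yes. s_k = k \left(2 k^{4} + k^{3} - 4 k^{2} - 4 k + 2\right).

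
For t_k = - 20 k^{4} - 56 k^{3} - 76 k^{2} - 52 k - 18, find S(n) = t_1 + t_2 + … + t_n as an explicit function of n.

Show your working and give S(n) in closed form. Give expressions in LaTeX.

S(n) = 2 n \left(- 2 n^{4} - 12 n^{3} - 30 n^{2} - 39 n - 28\right)

t_(k+1)/t_k = (10*k**4 + 68*k**3 + 182*k**2 + 226*k + 111)/(10*k**4 + 28*k**3 + 38*k**2 + 26*k + 9).
Normal form (A,B,C) = (1, 1, k**4 + 14*k**3/5 + 19*k**2/5 + 13*k/5 + 9/10).
Need (1)·f(k+1) − (1)·f(k) = k**4 + 14*k**3/5 + 19*k**2/5 + 13*k/5 + 9/10.
Degrees (0,0,4) ⇒ d ≤ 5.
Match coefficients ⇒ f(k) = k*(2*k**4 + 2*k**3 + 2*k**2 + k + 2)/10.
Then R = B(k−1)f/C = k*(2*k**4 + 2*k**3 + 2*k**2 + k + 2)/(10*k**4 + 28*k**3 + 38*k**2 + 26*k + 9), so s_k = R(k)·t_k = 2*k*(-2*k**4 - 2*k**3 - 2*k**2 - k - 2).
Δs = -20*k**4 - 56*k**3 - 76*k**2 - 52*k - 18, as required.
s_(n+1) = -4*n**5 - 24*n**4 - 60*n**3 - 78*n**2 - 56*n - 18 and s_(1) = -18, so S(n) = 2*n*(-2*n**4 - 12*n**3 - 30*n**2 - 39*n - 28).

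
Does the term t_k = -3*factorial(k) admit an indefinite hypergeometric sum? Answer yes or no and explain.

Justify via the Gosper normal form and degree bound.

No — key equation has no polynomial f.

t_(k+1)/t_k = k + 1.
Factor: A=k + 1; B=1; C=1.
Set up (k + 1)·f(k+1) − (1)·f(k) − (1) = 0.
d = -1 from the (1,0,0) case.
Bound -1 < 0, so the key equation has no polynomial solution.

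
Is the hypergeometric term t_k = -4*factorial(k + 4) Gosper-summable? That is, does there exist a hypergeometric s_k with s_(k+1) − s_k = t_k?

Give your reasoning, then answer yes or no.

No — key equation has no polynomial f.

Compute t_(k+1)/t_k: get k + 5.
A = k + 5, B = 1, C = 1.
Key eq: (k + 5)·f(k+1) = (1)·f(k) + (1).
Degrees (1,0,0) ⇒ d ≤ -1.
deg f ≤ -1 is impossible — no certificate.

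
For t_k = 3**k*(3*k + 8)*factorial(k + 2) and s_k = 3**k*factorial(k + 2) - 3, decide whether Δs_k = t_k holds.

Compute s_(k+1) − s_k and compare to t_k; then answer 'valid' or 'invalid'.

valid (s_(k+1) − s_k reduces to t_k)

s_(k+1) = 3**(k + 1)*factorial(k + 3) - 3
s_(k+1) − s_k = 3**k*(3*k + 8)*factorial(k + 2)
(s_(k+1) − s_k) − t_k = 0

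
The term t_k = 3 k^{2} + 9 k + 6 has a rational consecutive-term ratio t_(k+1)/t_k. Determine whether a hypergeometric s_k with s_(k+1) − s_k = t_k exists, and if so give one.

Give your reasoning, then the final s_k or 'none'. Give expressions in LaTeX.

s_k = k \left(k^{2} + 3 k + 2\right)

The ratio is (k + 3)/(k + 1).
A = 1, B = 1, C = k**2 + 3*k + 2.
Key eq: (1)·f(k+1) = (1)·f(k) + (k**2 + 3*k + 2).
deg f ≤ 3 (via 0,0,2).
A polynomial solution: f(k) = k*(k + 1)*(k + 2)/3.
So s_k = (B(k−1)f/C)·t_k = (k/3)·t_k = k*(k**2 + 3*k + 2).
Check: Δs_k = 3*k**2 + 9*k + 6. ✓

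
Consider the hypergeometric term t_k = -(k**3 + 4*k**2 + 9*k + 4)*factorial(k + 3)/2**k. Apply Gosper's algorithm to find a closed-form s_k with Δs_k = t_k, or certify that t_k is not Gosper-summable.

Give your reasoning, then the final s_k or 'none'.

t_(k+1)/t_k = (k**4 + 11*k**3 + 48*k**2 + 98*k + 72)/(2*(k**3 + 4*k**2 + 9*k + 4)).
Normal form (A,B,C) = (k/2 + 2, 1, k**3 + 4*k**2 + 9*k + 4).
f must satisfy (k/2 + 2)·f(k+1) − (1)·f(k) = k**3 + 4*k**2 + 9*k + 4.
Bound: deg f ≤ 2.
Solving with deg f ≤ 2: f(k) = 2*k**2.
R(k) = B(k−1)·f(k)/C(k) = 2*k**2/(k**3 + 4*k**2 + 9*k + 4); s_k = R·t_k = -2**(1 - k)*k**2*factorial(k + 3).
Check: Δs_k = -(k**3 + 4*k**2 + 9*k + 4)*factorial(k + 3)/2**k. ✓

s_k = -2**(1 - k)*k**2*factorial(k + 3)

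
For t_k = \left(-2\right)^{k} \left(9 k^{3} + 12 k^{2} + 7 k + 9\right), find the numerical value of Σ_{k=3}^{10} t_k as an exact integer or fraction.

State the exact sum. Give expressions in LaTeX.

Σ = 7665160

r(k) = 2*(-9*k**3 - 39*k**2 - 58*k - 37)/(9*k**3 + 12*k**2 + 7*k + 9) after simplifying.
So A=-2 and B=1, with C=k**3 + 4*k**2/3 + 7*k/9 + 1.
Solve (-2)·f(k+1) − (1)·f(k) = k**3 + 4*k**2/3 + 7*k/9 + 1.
Bound: deg f ≤ 3.
Solving with deg f ≤ 3: f(k) = -(3*k**3 - 2*k**2 - k + 3)/9.
R(k) = B(k−1)·f(k)/C(k) = -(3*k**3 - 2*k**2 - k + 3)/(9*k**3 + 12*k**2 + 7*k + 9); s_k = R·t_k = (-2)**k*(-3*k**3 + 2*k**2 + k - 3).
s_(k+1) − s_k = (-2)**k*(9*k**3 + 12*k**2 + 7*k + 9) = t_k.
Sum = s_(11) − s_(3); s_(11) = 7665664, s_(3) = 504 ⇒ 7665160.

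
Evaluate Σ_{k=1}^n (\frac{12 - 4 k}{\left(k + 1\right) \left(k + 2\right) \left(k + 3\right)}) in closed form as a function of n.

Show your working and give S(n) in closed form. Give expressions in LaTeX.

t_(k+1)/t_k = (k - 2)*(k + 1)/((k - 3)*(k + 4)).
Normal form (A,B,C) = (k + 1, k + 4, k - 3).
Need (k + 1)·f(k+1) − (k + 3)·f(k) = k - 3.
deg f ≤ 2 (via 1,1,1).
Solving with deg f ≤ 2: f(k) = -k*(k + 5)/2.
So s_k = (B(k−1)f/C)·t_k = (-k*(k + 3)*(k + 5)/(2*(k - 3)))·t_k = 2*k*(k + 5)/((k + 1)*(k + 2)).
Check: Δs_k = 4*(3 - k)/(k**3 + 6*k**2 + 11*k + 6). ✓
Evaluate: s_(n+1) = 2*(n**2 + 7*n + 6)/(n**2 + 5*n + 6); subtract s_(1) = 2 ⇒ S(n) = 4*n/(n**2 + 5*n + 6).

S(n) = \frac{4 n}{n^{2} + 5 n + 6}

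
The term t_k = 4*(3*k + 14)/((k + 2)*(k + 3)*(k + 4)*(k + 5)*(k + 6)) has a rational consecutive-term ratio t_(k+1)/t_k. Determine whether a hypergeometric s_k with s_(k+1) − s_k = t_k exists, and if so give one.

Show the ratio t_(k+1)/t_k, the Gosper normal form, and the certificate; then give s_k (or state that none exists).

Ratio r(k) = (k + 2)*(3*k + 17)/((k + 7)*(3*k + 14)).
A = k + 2, B = k + 7, C = k + 14/3.
f must satisfy (k + 2)·f(k+1) − (k + 6)·f(k) = k + 14/3.
deg f ≤ 4 (via 1,1,1).
Coefficient equations give f(k) = k*(k + 4)*(k**2 + 10*k + 31)/90.
So s_k = (B(k−1)f/C)·t_k = (k*(k + 4)*(k + 6)*(k**2 + 10*k + 31)/(30*(3*k + 14)))·t_k = 2*k*(k**2 + 10*k + 31)/(15*(k**3 + 10*k**2 + 31*k + 30)).
Check: Δs_k = 4*(3*k + 14)/(k**5 + 20*k**4 + 155*k**3 + 580*k**2 + 1044*k + 720). ✓

s_k = 2*k*(k**2 + 10*k + 31)/(15*(k**3 + 10*k**2 + 31*k + 30))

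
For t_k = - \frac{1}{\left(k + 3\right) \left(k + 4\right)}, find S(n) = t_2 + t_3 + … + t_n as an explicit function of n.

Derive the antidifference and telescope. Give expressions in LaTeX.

t_(k+1)/t_k = (k + 3)/(k + 5).
Take A(k)=k + 3, B(k)=k + 5, C(k)=1.
Solve (k + 3)·f(k+1) − (k + 4)·f(k) = 1.
Bound: deg f ≤ 1.
A polynomial solution: f(k) = k/3.
Certificate R = B(k−1)f/C = k*(k + 4)/3 gives s_k = -k/(3*k + 9).
Verify: -1/(k**2 + 7*k + 12) matches t_k.
Σ_(k=2)^n t_k = s_(n+1) − s_(2) = ((-n - 1)/(3*(n + 4))) − (-2/15), i.e. (1 - n)/(5*(n + 4)).

S(n) = \frac{1 - n}{5 \left(n + 4\right)}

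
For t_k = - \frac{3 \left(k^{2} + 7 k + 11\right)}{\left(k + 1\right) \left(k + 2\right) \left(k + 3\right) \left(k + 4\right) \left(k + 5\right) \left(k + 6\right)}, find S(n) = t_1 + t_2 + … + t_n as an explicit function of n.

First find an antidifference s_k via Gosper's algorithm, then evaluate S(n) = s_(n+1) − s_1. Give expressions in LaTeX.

Compute t_(k+1)/t_k: get (k + 1)*(7*k + (k + 1)**2 + 18)/((k + 7)*(k**2 + 7*k + 11)).
A = k + 1, B = k + 7, C = k**2 + 7*k + 11.
Solve (k + 1)·f(k+1) − (k + 6)·f(k) = k**2 + 7*k + 11.
From deg A=1, deg B=1, deg C=2: d=5.
Solve for f: f(k) = k*(k + 2)*(k + 4)*(k**2 + 9*k + 23)/45 (degree 5 ≤ 5).
Certificate R = B(k−1)f/C = k*(k + 2)*(k + 4)*(k + 6)*(k**2 + 9*k + 23)/(45*(k**2 + 7*k + 11)) gives s_k = k*(-k**2 - 9*k - 23)/(15*(k**3 + 9*k**2 + 23*k + 15)).
s_(k+1) − s_k = 3*(-k**2 - 7*k - 11)/(k**6 + 21*k**5 + 175*k**4 + 735*k**3 + 1624*k**2 + 1764*k + 720) = t_k.
Telescope: S(n) = s_(n+1) − s_(1) = (-n**3 - 12*n**2 - 44*n - 33)/(15*(n**3 + 12*n**2 + 44*n + 48)) − (-11/240) = n*(-n**2 - 12*n - 44)/(48*(n**3 + 12*n**2 + 44*n + 48)).

S(n) = \frac{n \left(- n^{2} - 12 n - 44\right)}{48 \left(n^{3} + 12 n^{2} + 44 n + 48\right)}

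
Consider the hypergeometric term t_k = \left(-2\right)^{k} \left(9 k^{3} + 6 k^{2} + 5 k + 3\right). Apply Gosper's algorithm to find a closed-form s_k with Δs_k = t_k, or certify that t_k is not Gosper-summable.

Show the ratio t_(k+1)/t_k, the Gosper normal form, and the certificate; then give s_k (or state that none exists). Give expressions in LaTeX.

Compute t_(k+1)/t_k: get 2*(-9*k**3 - 33*k**2 - 44*k - 23)/(9*k**3 + 6*k**2 + 5*k + 3).
Gosper form: A/B · C(k+1)/C(k) with A=-2, B=1, C=k**3 + 2*k**2/3 + 5*k/9 + 1/3.
Set up (-2)·f(k+1) − (1)·f(k) − (k**3 + 2*k**2/3 + 5*k/9 + 1/3) = 0.
Bound: deg f ≤ 3.
Coefficient equations give f(k) = -(3*k**3 - 4*k**2 + k + 1)/9.
Then R = B(k−1)f/C = -(3*k**3 - 4*k**2 + k + 1)/(9*k**3 + 6*k**2 + 5*k + 3), so s_k = R(k)·t_k = (-2)**k*(-3*k**3 + 4*k**2 - k - 1).
s_(k+1) − s_k = (-2)**k*(9*k**3 + 6*k**2 + 5*k + 3) = t_k.

s_k = \left(-2\right)^{k} \left(- 3 k^{3} + 4 k^{2} - k - 1\right)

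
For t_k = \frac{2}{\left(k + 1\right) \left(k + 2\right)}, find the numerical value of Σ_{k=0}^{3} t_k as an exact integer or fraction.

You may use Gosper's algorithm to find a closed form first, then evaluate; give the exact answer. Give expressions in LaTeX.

Σ = 8/5

Ratio r(k) = (k + 1)/(k + 3).
Take A(k)=k + 1, B(k)=k + 3, C(k)=1.
Set up (k + 1)·f(k+1) − (k + 2)·f(k) − (1) = 0.
d = 1 from the (1,1,0) case.
Solve for f: f(k) = k (degree 1 ≤ 1).
Get s_k = R·t_k = 2*k/(k + 1) with R(k) = B(k−1)f(k)/C(k) = k*(k + 2).
Δs = 2/(k**2 + 3*k + 2), as required.
Σ_(k=0)^(3) t_k = s_(4) − s_(0) = 8/5 − (0) = 8/5.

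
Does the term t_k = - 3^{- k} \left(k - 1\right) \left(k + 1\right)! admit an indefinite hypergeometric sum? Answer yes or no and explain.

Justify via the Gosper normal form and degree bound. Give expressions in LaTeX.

r(k) = k*(k + 2)/(3*(k - 1)) after simplifying.
Gosper form: A/B · C(k+1)/C(k) with A=k/3 + 2/3, B=1, C=k - 1.
Key eq: (k/3 + 2/3)·f(k+1) = (1)·f(k) + (k - 1).
Bound: deg f ≤ 0.
A polynomial solution: f(k) = 3.
R(k) = B(k−1)·f(k)/C(k) = 3/(k - 1); s_k = R·t_k = -3**(1 - k)*factorial(k + 1).
Δs = -(k - 1)*factorial(k + 1)/3**k, as required.

Yes. s_k = - 3^{1 - k} \left(k + 1\right)!.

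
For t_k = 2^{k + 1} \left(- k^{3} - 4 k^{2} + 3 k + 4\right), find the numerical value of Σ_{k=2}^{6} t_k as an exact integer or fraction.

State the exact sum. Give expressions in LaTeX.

Σ = -60944

Compute t_(k+1)/t_k: get 2*(k**3 + 7*k**2 + 8*k - 2)/(k**3 + 4*k**2 - 3*k - 4).
Take A(k)=2, B(k)=1, C(k)=k**3 + 4*k**2 - 3*k - 4.
f must satisfy (2)·f(k+1) − (1)·f(k) = k**3 + 4*k**2 - 3*k - 4.
Degrees (0,0,3) ⇒ d ≤ 3.
Coefficient equations give f(k) = k*(k**2 - 2*k - 1).
Then R = B(k−1)f/C = k*(k**2 - 2*k - 1)/(k**3 + 4*k**2 - 3*k - 4), so s_k = R(k)·t_k = 2**(k + 1)*k*(-k**2 + 2*k + 1).
s_(k+1) − s_k = 2**(k + 1)*(-k**3 - 4*k**2 + 3*k + 4) = t_k.
Σ_(k=2)^(6) t_k = s_(7) − s_(2) = -60928 − (16) = -60944.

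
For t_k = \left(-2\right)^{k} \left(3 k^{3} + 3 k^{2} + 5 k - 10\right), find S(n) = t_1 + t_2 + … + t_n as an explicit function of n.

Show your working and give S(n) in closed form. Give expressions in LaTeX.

S(n) = 2 \left(-2\right)^{n} n^{3} + 4 \left(-2\right)^{n} n^{2} + 4 \left(-2\right)^{n} n - 6 \left(-2\right)^{n} + 6

The ratio is 2*(-3*k**3 - 12*k**2 - 20*k - 1)/(3*k**3 + 3*k**2 + 5*k - 10).
Gosper form: A/B · C(k+1)/C(k) with A=-2, B=1, C=k**3 + k**2 + 5*k/3 - 10/3.
Key eq: (-2)·f(k+1) = (1)·f(k) + (k**3 + k**2 + 5*k/3 - 10/3).
From deg A=0, deg B=0, deg C=3: d=3.
Solving with deg f ≤ 3: f(k) = -(k**3 - k**2 + k - 4)/3.
R(k) = B(k−1)·f(k)/C(k) = -(k**3 - k**2 + k - 4)/(3*k**3 + 3*k**2 + 5*k - 10); s_k = R·t_k = (-2)**k*(-k**3 + k**2 - k + 4).
Check: Δs_k = (-2)**k*(3*k**3 + 3*k**2 + 5*k - 10). ✓
s_(n+1) = (-2)**(n + 1)*(-n**3 - 2*n**2 - 2*n + 3) and s_(1) = -6, so S(n) = 2*(-2)**n*n**3 + 4*(-2)**n*n**2 + 4*(-2)**n*n - 6*(-2)**n + 6.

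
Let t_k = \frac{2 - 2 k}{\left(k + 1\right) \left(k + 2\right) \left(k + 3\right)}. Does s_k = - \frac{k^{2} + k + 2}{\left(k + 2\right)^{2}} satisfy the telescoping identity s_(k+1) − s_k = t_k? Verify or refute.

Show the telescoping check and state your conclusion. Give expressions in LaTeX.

Invalid: residual \frac{- k^{3} - 2 k^{2} - 3 k - 10}{k^{5} + 11 k^{4} + 47 k^{3} + 97 k^{2} + 96 k + 36} ≠ 0.

s_(k+1) = (-k - (k + 1)**2 - 3)/(k + 3)**2
s_(k+1) − s_k = (-3*k**2 - 7*k + 2)/(k**4 + 10*k**3 + 37*k**2 + 60*k + 36)
(s_(k+1) − s_k) − t_k = (-k**3 - 2*k**2 - 3*k - 10)/(k**5 + 11*k**4 + 47*k**3 + 97*k**2 + 96*k + 36)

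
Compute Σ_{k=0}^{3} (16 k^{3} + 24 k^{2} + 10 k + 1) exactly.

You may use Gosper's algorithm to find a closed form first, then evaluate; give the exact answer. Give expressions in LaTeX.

Σ = 976

r(k) = (16*k**3 + 72*k**2 + 106*k + 51)/(16*k**3 + 24*k**2 + 10*k + 1) after simplifying.
Take A(k)=1, B(k)=1, C(k)=k**3 + 3*k**2/2 + 5*k/8 + 1/16.
Solve (1)·f(k+1) − (1)·f(k) = k**3 + 3*k**2/2 + 5*k/8 + 1/16.
deg f ≤ 4 (via 0,0,3).
Match coefficients ⇒ f(k) = k**2*(4*k**2 - 3)/16.
Get s_k = R·t_k = k**2*(4*k**2 - 3) with R(k) = B(k−1)f(k)/C(k) = k**2*(4*k**2 - 3)/((2*k + 1)*(8*k**2 + 8*k + 1)).
s_(k+1) − s_k = 16*k**3 + 24*k**2 + 10*k + 1 = t_k.
Telescoping: Σ = s_(4) − s_(0) = 976 − (0) = 976.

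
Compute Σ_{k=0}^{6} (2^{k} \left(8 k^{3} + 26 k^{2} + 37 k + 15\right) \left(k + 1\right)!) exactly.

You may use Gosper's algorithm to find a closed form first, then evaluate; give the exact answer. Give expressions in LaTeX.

The ratio is 2*(8*k**4 + 66*k**3 + 213*k**2 + 312*k + 172)/(8*k**3 + 26*k**2 + 37*k + 15).
Factor: A=2*k + 4; B=1; C=k**3 + 13*k**2/4 + 37*k/8 + 15/8.
Solve (2*k + 4)·f(k+1) − (1)·f(k) = k**3 + 13*k**2/4 + 37*k/8 + 15/8.
deg f ≤ 2 (via 1,0,3).
Solving with deg f ≤ 2: f(k) = (4*k**2 - k + 1)/8.
R(k) = B(k−1)·f(k)/C(k) = (4*k**2 - k + 1)/(8*k**3 + 26*k**2 + 37*k + 15); s_k = R·t_k = 2**k*(4*k**2 - k + 1)*factorial(k + 1).
s_(k+1) − s_k = 2**k*(8*k**3 + 26*k**2 + 37*k + 15)*factorial(k + 1) = t_k.
Evaluate s at k=7 and k=0: 980582400 and 1; difference 980582399.

Σ = 980582399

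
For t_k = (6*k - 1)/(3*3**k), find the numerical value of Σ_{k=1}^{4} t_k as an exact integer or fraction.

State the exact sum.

Compute t_(k+1)/t_k: get (6*k + 5)/(3*(6*k - 1)).
So A=1/3 and B=1, with C=k - 1/6.
f must satisfy (1/3)·f(k+1) − (1)·f(k) = k - 1/6.
Degrees (0,0,1) ⇒ d ≤ 1.
Coefficient equations give f(k) = -(3*k + 1)/2.
So s_k = (B(k−1)f/C)·t_k = (-3*(3*k + 1)/(6*k - 1))·t_k = (-3*k - 1)/3**k.
Check: Δs_k = (6*k - 1)/(3*3**k). ✓
Telescoping: Σ = s_(5) − s_(1) = -16/243 − (-4/3) = 308/243.

Σ = 308/243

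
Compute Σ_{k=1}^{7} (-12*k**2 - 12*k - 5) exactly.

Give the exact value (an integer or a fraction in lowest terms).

Σ = -2051

r(k) = (12*k**2 + 36*k + 29)/(12*k**2 + 12*k + 5) after simplifying.
Gosper form: A/B · C(k+1)/C(k) with A=1, B=1, C=k**2 + k + 5/12.
Set up (1)·f(k+1) − (1)·f(k) − (k**2 + k + 5/12) = 0.
deg f ≤ 3 (via 0,0,2).
Solving with deg f ≤ 3: f(k) = k*(4*k**2 + 1)/12.
Certificate R = B(k−1)f/C = k*(4*k**2 + 1)/(12*k**2 + 12*k + 5) gives s_k = -4*k**3 - k.
Check: Δs_k = -12*k**2 - 12*k - 5. ✓
Telescoping: Σ = s_(8) − s_(1) = -2056 − (-5) = -2051.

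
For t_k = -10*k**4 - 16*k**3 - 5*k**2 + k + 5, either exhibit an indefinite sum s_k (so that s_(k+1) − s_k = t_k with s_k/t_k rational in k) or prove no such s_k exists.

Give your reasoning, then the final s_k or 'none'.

t_(k+1)/t_k = (10*k**4 + 56*k**3 + 113*k**2 + 97*k + 25)/(10*k**4 + 16*k**3 + 5*k**2 - k - 5).
Factor: A=1; B=1; C=k**4 + 8*k**3/5 + k**2/2 - k/10 - 1/2.
Key eq: (1)·f(k+1) = (1)·f(k) + (k**4 + 8*k**3/5 + k**2/2 - k/10 - 1/2).
From deg A=0, deg B=0, deg C=4: d=5.
Coefficient equations give f(k) = k*(2*k**4 - k**3 - 3*k**2 + k - 4)/10.
Then R = B(k−1)f/C = k*(2*k**4 - k**3 - 3*k**2 + k - 4)/(10*k**4 + 16*k**3 + 5*k**2 - k - 5), so s_k = R(k)·t_k = k*(-2*k**4 + k**3 + 3*k**2 - k + 4).
Check: Δs_k = -10*k**4 - 16*k**3 - 5*k**2 + k + 5. ✓

s_k = k*(-2*k**4 + k**3 + 3*k**2 - k + 4)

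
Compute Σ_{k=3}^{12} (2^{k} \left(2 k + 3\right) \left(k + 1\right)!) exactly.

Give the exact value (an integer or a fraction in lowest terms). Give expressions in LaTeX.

r(k) = 2*(k + 2)*(2*k + 5)/(2*k + 3) after simplifying.
Factor: A=2*k + 4; B=1; C=k + 3/2.
Set up (2*k + 4)·f(k+1) − (1)·f(k) − (k + 3/2) = 0.
Degrees (1,0,1) ⇒ d ≤ 0.
Solve for f: f(k) = 1/2 (degree 0 ≤ 0).
So s_k = (B(k−1)f/C)·t_k = (1/(2*k + 3))·t_k = 2**k*factorial(k + 1).
Δs = 2**k*(2*k + 3)*factorial(k + 1), as required.
Evaluate s at k=13 and k=3: 714164561510400 and 192; difference 714164561510208.

Σ = 714164561510208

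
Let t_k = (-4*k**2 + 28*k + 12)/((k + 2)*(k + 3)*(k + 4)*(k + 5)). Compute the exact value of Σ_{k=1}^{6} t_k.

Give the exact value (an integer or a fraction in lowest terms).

Σ = 23/99

r(k) = (k + 2)*(7*k - (k + 1)**2 + 10)/((k + 6)*(-k**2 + 7*k + 3)) after simplifying.
A = k + 2, B = k + 6, C = k**2 - 7*k - 3.
Set up (k + 2)·f(k+1) − (k + 5)·f(k) − (k**2 - 7*k - 3) = 0.
Bound: deg f ≤ 3.
Match coefficients ⇒ f(k) = -k*(k**2 + 33*k + 2)/24.
Certificate R = B(k−1)f/C = -k*(k + 5)*(k**2 + 33*k + 2)/(24*(k**2 - 7*k - 3)) gives s_k = k*(k**2 + 33*k + 2)/(6*(k + 2)*(k + 3)*(k + 4)).
Verify: 4*(-k**2 + 7*k + 3)/(k**4 + 14*k**3 + 71*k**2 + 154*k + 120) matches t_k.
Σ_(k=1)^(6) t_k = s_(7) − s_(1) = 329/990 − (1/10) = 23/99.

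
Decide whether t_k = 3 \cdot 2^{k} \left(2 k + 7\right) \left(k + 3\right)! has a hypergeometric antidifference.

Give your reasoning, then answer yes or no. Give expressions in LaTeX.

t_(k+1)/t_k = 2*(k + 4)*(2*k + 9)/(2*k + 7).
Normal form (A,B,C) = (2*k + 8, 1, k + 7/2).
Set up (2*k + 8)·f(k+1) − (1)·f(k) − (k + 7/2) = 0.
Bound: deg f ≤ 0.
Coefficient equations give f(k) = 1/2.
So s_k = (B(k−1)f/C)·t_k = (1/(2*k + 7))·t_k = 3*2**k*factorial(k + 3).
s_(k+1) − s_k = 3*2**k*(2*k + 7)*factorial(k + 3) = t_k.

Yes. s_k = 3 \cdot 2^{k} \left(k + 3\right)!.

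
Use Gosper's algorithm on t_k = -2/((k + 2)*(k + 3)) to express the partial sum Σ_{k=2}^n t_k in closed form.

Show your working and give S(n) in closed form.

S(n) = (1 - n)/(2*(n + 3))

The ratio is (k + 2)/(k + 4).
Take A(k)=k + 2, B(k)=k + 4, C(k)=1.
Solve (k + 2)·f(k+1) − (k + 3)·f(k) = 1.
d = 1 from the (1,1,0) case.
Match coefficients ⇒ f(k) = k/2.
R(k) = B(k−1)·f(k)/C(k) = k*(k + 3)/2; s_k = R·t_k = -k/(k + 2).
Verify: -2/(k**2 + 5*k + 6) matches t_k.
Σ_(k=2)^n t_k = s_(n+1) − s_(2) = ((-n - 1)/(n + 3)) − (-1/2), i.e. (1 - n)/(2*(n + 3)).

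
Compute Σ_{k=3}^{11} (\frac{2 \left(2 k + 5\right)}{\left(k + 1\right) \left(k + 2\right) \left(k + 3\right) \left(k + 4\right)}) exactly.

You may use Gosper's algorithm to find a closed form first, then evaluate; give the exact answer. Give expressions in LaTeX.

t_(k+1)/t_k = (k + 1)*(2*k + 7)/((k + 5)*(2*k + 5)).
A = k + 1, B = k + 5, C = k + 5/2.
f must satisfy (k + 1)·f(k+1) − (k + 4)·f(k) = k + 5/2.
d = 3 from the (1,1,1) case.
A polynomial solution: f(k) = k*(k + 2)*(k + 4)/6.
Certificate R = B(k−1)f/C = k*(k + 2)*(k + 4)**2/(3*(2*k + 5)) gives s_k = 2*k*(k + 4)/(3*(k**2 + 4*k + 3)).
s_(k+1) − s_k = 2*(2*k + 5)/(k**4 + 10*k**3 + 35*k**2 + 50*k + 24) = t_k.
Evaluate s at k=12 and k=3: 128/195 and 7/12; difference 19/260.

Σ = 19/260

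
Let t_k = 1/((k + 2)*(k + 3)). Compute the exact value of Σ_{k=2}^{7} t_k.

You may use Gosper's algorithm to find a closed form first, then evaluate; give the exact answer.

Σ = 3/20

r(k) = (k + 2)/(k + 4) after simplifying.
Factor: A=k + 2; B=k + 4; C=1.
f must satisfy (k + 2)·f(k+1) − (k + 3)·f(k) = 1.
Bound: deg f ≤ 1.
A polynomial solution: f(k) = k/2.
Get s_k = R·t_k = k/(2*(k + 2)) with R(k) = B(k−1)f(k)/C(k) = k*(k + 3)/2.
Δs = 1/(k**2 + 5*k + 6), as required.
Evaluate s at k=8 and k=2: 2/5 and 1/4; difference 3/20.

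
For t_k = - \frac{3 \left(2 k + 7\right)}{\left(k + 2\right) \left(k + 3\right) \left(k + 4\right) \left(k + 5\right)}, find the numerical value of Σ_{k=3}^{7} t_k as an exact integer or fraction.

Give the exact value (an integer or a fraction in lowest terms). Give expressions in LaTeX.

Ratio r(k) = (k + 2)*(2*k + 9)/((k + 6)*(2*k + 7)).
Gosper form: A/B · C(k+1)/C(k) with A=k + 2, B=k + 6, C=k + 7/2.
Need (k + 2)·f(k+1) − (k + 5)·f(k) = k + 7/2.
deg f ≤ 3 (via 1,1,1).
Solving with deg f ≤ 3: f(k) = k*(k + 3)*(k + 6)/16.
Certificate R = B(k−1)f/C = k*(k + 3)*(k + 5)*(k + 6)/(8*(2*k + 7)) gives s_k = 3*k*(-k - 6)/(8*(k**2 + 6*k + 8)).
Δs = 3*(-2*k - 7)/(k**4 + 14*k**3 + 71*k**2 + 154*k + 120), as required.
Evaluate s at k=8 and k=3: -7/20 and -81/280; difference -17/280.

Σ = -17/280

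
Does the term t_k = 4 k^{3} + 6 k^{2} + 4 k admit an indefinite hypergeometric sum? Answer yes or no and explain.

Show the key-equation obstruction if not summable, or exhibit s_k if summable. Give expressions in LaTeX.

Yes. s_k = k^{4} - k.

The ratio is (2*k**3 + 9*k**2 + 14*k + 7)/(k*(2*k**2 + 3*k + 2)).
A = 1, B = 1, C = k**3 + 3*k**2/2 + k.
Set up (1)·f(k+1) − (1)·f(k) − (k**3 + 3*k**2/2 + k) = 0.
From deg A=0, deg B=0, deg C=3: d=4.
A polynomial solution: f(k) = k*(k - 1)*(k**2 + k + 1)/4.
Certificate R = B(k−1)f/C = (k - 1)*(k**2 + k + 1)/(2*(2*k**2 + 3*k + 2)) gives s_k = k**4 - k.
Check: Δs_k = -k**4 + (k + 1)**4 - 1. ✓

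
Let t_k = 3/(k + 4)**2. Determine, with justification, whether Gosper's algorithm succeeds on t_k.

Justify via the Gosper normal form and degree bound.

Compute t_(k+1)/t_k: get (k + 4)**2/(k + 5)**2.
Factor: A=k**2 + 8*k + 16; B=k**2 + 10*k + 25; C=1.
Key eq: (k**2 + 8*k + 16)·f(k+1) = (k**2 + 8*k + 16)·f(k) + (1).
Bound: deg f ≤ 0.
Put f(k) = c0: A·f(k+1) − B(k−1)·f(k) − C = -1; need -1 = 0 — inconsistent ⇒ no f, not summable.

No. Not Gosper-summable.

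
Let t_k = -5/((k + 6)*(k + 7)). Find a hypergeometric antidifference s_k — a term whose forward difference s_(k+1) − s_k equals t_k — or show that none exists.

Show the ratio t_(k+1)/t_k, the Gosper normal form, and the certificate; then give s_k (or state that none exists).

s_k = -5*k/(6*k + 36)

Step 1: r(k) = (k + 6)/(k + 8).
Take A(k)=k + 6, B(k)=k + 8, C(k)=1.
Key eq: (k + 6)·f(k+1) = (k + 7)·f(k) + (1).
deg f ≤ 1 (via 1,1,0).
Solving with deg f ≤ 1: f(k) = k/6.
R(k) = B(k−1)·f(k)/C(k) = k*(k + 7)/6; s_k = R·t_k = -5*k/(6*k + 36).
Verify: -5/(k**2 + 13*k + 42) matches t_k.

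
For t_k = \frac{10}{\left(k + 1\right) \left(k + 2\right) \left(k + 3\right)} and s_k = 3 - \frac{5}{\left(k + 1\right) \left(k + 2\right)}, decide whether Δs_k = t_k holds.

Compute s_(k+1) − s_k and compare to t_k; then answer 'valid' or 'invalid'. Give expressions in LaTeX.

s_(k+1) = 3 - 5/((k + 2)*(k + 3))
s_(k+1) − s_k = 10/(k**3 + 6*k**2 + 11*k + 6)
(s_(k+1) − s_k) − t_k = 0

Valid — Δs_k = t_k.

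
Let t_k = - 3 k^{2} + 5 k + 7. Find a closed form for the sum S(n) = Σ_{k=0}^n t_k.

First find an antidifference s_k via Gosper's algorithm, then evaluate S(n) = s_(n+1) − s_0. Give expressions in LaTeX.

S(n) = - n^{3} + n^{2} + 9 n + 7

The ratio is (3*k**2 + k - 9)/(3*k**2 - 5*k - 7).
Factor: A=1; B=1; C=k**2 - 5*k/3 - 7/3.
Solve (1)·f(k+1) − (1)·f(k) = k**2 - 5*k/3 - 7/3.
From deg A=0, deg B=0, deg C=2: d=3.
Match coefficients ⇒ f(k) = k*(k**2 - 4*k - 4)/3.
So s_k = (B(k−1)f/C)·t_k = (k*(k**2 - 4*k - 4)/(3*k**2 - 5*k - 7))·t_k = k*(-k**2 + 4*k + 4).
s_(k+1) − s_k = -3*k**2 + 5*k + 7 = t_k.
Evaluate: s_(n+1) = -n**3 + n**2 + 9*n + 7; subtract s_(0) = 0 ⇒ S(n) = -n**3 + n**2 + 9*n + 7.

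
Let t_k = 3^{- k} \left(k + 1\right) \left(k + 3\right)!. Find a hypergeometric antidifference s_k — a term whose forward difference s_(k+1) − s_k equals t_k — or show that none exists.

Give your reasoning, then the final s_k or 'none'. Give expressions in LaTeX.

s_k = 3^{1 - k} \left(k + 3\right)!

Ratio r(k) = (k + 2)*(k + 4)/(3*(k + 1)).
A = k/3 + 4/3, B = 1, C = k + 1.
Need (k/3 + 4/3)·f(k+1) − (1)·f(k) = k + 1.
Bound: deg f ≤ 0.
A polynomial solution: f(k) = 3.
Certificate R = B(k−1)f/C = 3/(k + 1) gives s_k = 3**(1 - k)*factorial(k + 3).
Δs = (k + 1)*factorial(k + 3)/3**k, as required.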